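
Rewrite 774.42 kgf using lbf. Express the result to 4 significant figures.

1707 lbf

1 kilogram-force = 2.20462 lbf.
Thus 774.42 × 2.20462 ≈ 1707 lbf.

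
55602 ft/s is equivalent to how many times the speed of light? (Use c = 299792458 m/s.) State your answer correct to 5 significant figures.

5.6531e-5 times the speed of light

1 foot per second = 1.01670e-9 c.
55602 × 1.01670e-9 ≈ 5.6531e-5 c.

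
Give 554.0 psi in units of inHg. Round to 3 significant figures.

1130 inches of mercury

1 pound per square inch = 2.03602 inHg.
554.0 × 2.03602 ≈ 1130 inHg.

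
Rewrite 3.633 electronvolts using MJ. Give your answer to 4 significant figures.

1 electronvolt = 1.60218e-25 MJ.
Then 3.633 × 1.60218e-25 ≈ 5.821e-25 MJ.

5.821e-25 MJ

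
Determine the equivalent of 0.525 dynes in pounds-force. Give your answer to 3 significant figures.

1 dyn = 2.24809 × 10^-6 pounds-force.
So 0.525 × 2.24809 × 10^-6 ≈ 1.18 × 10^-6 lbf.

1.18 × 10^-6 lbf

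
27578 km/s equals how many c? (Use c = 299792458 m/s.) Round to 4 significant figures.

0.09199 times the speed of light

1 km/s = 3.33564 × 10^-6 c.
Then 27578 × 3.33564 × 10^-6 ≈ 0.09199 c.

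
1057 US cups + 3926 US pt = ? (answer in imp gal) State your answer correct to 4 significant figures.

463.6 imperial gallons

1057 US cup = 55.0085 imp gal and 3926 US pt = 408.635 imp gal.
55.0085 + 408.635 ≈ 463.6 imp gal.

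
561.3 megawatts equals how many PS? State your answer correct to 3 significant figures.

763000 PS

1 MW = 1359.62 PS.
561.3 × 1359.62 ≈ 763000 PS.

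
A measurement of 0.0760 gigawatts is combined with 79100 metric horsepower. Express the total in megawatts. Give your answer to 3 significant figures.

134 MW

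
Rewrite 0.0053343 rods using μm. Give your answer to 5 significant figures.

1 rod = 5.02920e+6 μm.
So 0.0053343 × 5.02920e+6 ≈ 26827 μm.

26827 μm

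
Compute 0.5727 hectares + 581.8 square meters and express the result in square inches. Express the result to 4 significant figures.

0.5727 ha = 8.87687 × 10^6 in² and 581.8 m² = 901792 in².
8.87687 × 10^6 + 901792 ≈ 9.779 × 10^6 in².

9.779 × 10^6 square inches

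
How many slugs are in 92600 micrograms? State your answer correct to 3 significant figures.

6.35e-6 slug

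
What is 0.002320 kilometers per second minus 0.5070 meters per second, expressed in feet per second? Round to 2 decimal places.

5.95 feet per second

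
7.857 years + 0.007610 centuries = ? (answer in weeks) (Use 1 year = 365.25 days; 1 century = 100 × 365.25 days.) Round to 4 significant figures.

449.7 wk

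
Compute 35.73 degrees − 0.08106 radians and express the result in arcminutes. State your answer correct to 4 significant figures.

1865 arcminutes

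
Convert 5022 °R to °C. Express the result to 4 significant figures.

°R = (°C + 273.15) × 9/5.
Applying the formula gives 2517 °C.

2517 degrees Celsius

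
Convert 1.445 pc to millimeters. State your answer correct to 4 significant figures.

1 pc = 3.08568e+19 mm.
So 1.445 × 3.08568e+19 ≈ 4.459e+19 mm.

4.459e+19 mm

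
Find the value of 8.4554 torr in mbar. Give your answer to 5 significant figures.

1 torr = 1.33322 millibar.
So 8.4554 × 1.33322 ≈ 11.273 mbar.

11.273 millibar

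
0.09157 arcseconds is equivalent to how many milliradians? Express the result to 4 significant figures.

0.0004439 mrad

1 arcsecond = 0.00484814 milliradians.
So 0.09157 × 0.00484814 ≈ 0.0004439 mrad.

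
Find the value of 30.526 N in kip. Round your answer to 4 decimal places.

0.0069 kips

1 newton = 0.000224809 kip.
30.526 × 0.000224809 ≈ 0.0069 kip.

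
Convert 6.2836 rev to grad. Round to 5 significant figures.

2513.4 grad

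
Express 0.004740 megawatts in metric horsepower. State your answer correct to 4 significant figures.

6.445 PS

1 megawatt = 1359.62 PS.
Thus 0.004740 × 1359.62 ≈ 6.445 PS.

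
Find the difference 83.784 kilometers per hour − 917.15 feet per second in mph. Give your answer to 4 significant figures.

-573.3 miles per hour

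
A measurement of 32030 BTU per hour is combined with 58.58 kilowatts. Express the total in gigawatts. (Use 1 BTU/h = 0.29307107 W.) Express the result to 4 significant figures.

32030 BTU/h = 9.38707 × 10^-6 GW and 58.58 kW = 5.85800 × 10^-5 GW.
9.38707 × 10^-6 + 5.85800 × 10^-5 ≈ 6.797 × 10^-5 GW.

6.797 × 10^-5 gigawatts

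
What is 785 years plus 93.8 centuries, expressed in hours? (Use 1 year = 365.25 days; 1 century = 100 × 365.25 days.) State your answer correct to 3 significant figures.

8.91e+7 h

785 yr = 6.88131e+6 h and 93.8 century = 8.22251e+7 h.
6.88131e+6 + 8.22251e+7 ≈ 8.91e+7 h.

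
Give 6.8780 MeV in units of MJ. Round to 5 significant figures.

1.1020e-18 megajoules

1 MeV = 1.60218e-19 megajoules.
So 6.8780 × 1.60218e-19 ≈ 1.1020e-18 MJ.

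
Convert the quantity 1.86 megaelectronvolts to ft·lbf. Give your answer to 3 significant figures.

2.20 × 10^-13 ft·lbf

1 megaelectronvolt = 1.18170 × 10^-13 foot-pounds.
So 1.86 × 1.18170 × 10^-13 ≈ 2.20 × 10^-13 ft·lbf.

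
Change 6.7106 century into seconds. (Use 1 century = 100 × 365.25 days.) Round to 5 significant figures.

1 century = 3.15576 × 10^9 seconds.
6.7106 × 3.15576 × 10^9 ≈ 2.1177 × 10^10 s.

2.1177 × 10^10 seconds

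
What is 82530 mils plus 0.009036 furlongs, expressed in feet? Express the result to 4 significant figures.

82530 mil = 6.87750 ft and 0.009036 furlong = 5.96376 ft.
6.87750 + 5.96376 ≈ 12.84 ft.

12.84 ft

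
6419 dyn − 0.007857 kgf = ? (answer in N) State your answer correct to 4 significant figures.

6419 dyn = 0.0641900 N and 0.007857 kgf = 0.0770508 N.
0.0641900 − 0.0770508 ≈ -0.01286 N.

-0.01286 N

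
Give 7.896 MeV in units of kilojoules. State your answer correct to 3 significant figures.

1.27e-15 kJ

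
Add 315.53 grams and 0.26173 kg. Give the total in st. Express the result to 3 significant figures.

0.0909 stone

315.53 g = 0.0496875 st and 0.26173 kg = 0.0412154 st.
0.0496875 + 0.0412154 ≈ 0.0909 st.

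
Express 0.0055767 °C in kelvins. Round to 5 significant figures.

273.16 K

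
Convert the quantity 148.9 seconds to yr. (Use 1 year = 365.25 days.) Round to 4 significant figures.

4.718 × 10^-6 years

1 second = 3.16881 × 10^-8 yr.
Thus 148.9 × 3.16881 × 10^-8 ≈ 4.718 × 10^-6 yr.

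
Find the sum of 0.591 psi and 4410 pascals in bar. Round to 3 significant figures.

0.0848 bar

0.591 psi = 0.0407480 bar and 4410 Pa = 0.0441000 bar.
0.0407480 + 0.0441000 ≈ 0.0848 bar.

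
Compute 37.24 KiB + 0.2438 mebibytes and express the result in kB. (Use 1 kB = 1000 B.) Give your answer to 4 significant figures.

37.24 KiB = 38.1338 kB and 0.2438 MiB = 255.643 kB.
38.1338 + 255.643 ≈ 293.8 kB.

293.8 kB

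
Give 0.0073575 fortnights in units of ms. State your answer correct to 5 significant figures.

8.8996e+6 ms

1 fortnight = 1.20960e+9 ms.
Then 0.0073575 × 1.20960e+9 ≈ 8.8996e+6 ms.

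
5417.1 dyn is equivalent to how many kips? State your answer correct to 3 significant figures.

1.22e-5 kips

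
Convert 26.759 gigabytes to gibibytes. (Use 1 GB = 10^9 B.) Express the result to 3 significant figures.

1 gigabyte = 0.931323 gibibytes.
Then 26.759 × 0.931323 ≈ 24.9 GiB.

24.9 GiB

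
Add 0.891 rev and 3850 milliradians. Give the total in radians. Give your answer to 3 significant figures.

0.891 rev = 5.59832 rad and 3850 mrad = 3.85000 rad.
5.59832 + 3.85000 ≈ 9.45 rad.

9.45 radians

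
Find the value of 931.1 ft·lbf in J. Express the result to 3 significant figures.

1 ft·lbf = 1.35582 J.
So 931.1 × 1.35582 ≈ 1260 J.

1260 J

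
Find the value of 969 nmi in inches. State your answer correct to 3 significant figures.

1 nmi = 72913.4 in.
Then 969 × 72913.4 ≈ 7.07e+7 in.

7.07e+7 in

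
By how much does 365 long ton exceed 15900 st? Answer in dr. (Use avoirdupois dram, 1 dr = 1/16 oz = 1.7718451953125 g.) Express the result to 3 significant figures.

365 long ton = 2.09306 × 10^8 dr and 15900 st = 5.69856 × 10^7 dr.
2.09306 × 10^8 − 5.69856 × 10^7 ≈ 1.52 × 10^8 dr.

1.52 × 10^8 dr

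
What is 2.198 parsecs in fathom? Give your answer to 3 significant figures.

3.71 × 10^16 fathom

1 parsec = 1.68727 × 10^16 fathoms.
Then 2.198 × 1.68727 × 10^16 ≈ 3.71 × 10^16 fathom.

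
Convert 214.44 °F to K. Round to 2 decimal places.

374.51 kelvins

K = (°F + 459.67) × 5/9.
Applying the formula gives 374.51 K.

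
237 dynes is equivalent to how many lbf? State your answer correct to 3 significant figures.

1 dyne = 2.24809 × 10^-6 lbf.
Thus 237 × 2.24809 × 10^-6 ≈ 0.000533 lbf.

0.000533 pounds-force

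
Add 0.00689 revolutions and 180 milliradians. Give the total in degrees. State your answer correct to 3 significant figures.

12.8 degrees

0.00689 rev = 2.48040 ° and 180 mrad = 10.3132 °.
2.48040 + 10.3132 ≈ 12.8 °.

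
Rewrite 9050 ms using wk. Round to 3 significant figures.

1.50 × 10^-5 weeks

1 millisecond = 1.65344 × 10^-9 weeks.
So 9050 × 1.65344 × 10^-9 ≈ 1.50 × 10^-5 wk.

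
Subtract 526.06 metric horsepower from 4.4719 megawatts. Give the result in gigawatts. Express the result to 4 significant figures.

4.4719 MW = 0.00447190 GW and 526.06 PS = 0.000386916 GW.
0.00447190 − 0.000386916 ≈ 0.004085 GW.

0.004085 gigawatts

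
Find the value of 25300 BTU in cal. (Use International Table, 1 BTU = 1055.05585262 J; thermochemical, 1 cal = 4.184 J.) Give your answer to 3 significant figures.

1 BTU = 252.164 calories.
Thus 25300 × 252.164 ≈ 6.38 × 10^6 cal.

6.38 × 10^6 cal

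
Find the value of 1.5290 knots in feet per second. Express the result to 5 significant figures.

2.5807 feet per second

1 kn = 1.68781 ft/s.
1.5290 × 1.68781 ≈ 2.5807 ft/s.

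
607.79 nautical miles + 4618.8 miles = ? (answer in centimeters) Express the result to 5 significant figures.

8.5589 × 10^8 cm

607.79 nmi = 1.12563 × 10^8 cm and 4618.8 mi = 7.43324 × 10^8 cm.
1.12563 × 10^8 + 7.43324 × 10^8 ≈ 8.5589 × 10^8 cm.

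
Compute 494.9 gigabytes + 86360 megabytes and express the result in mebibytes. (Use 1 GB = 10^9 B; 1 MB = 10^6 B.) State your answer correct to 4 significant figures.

494.9 GB = 471973 MiB and 86360 MB = 82359.3 MiB.
471973 + 82359.3 ≈ 554300 MiB.

554300 mebibytes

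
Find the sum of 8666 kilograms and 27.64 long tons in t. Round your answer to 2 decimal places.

36.75 metric tons

8666 kg = 8.66600 t and 27.64 long ton = 28.0835 t.
8.66600 + 28.0835 ≈ 36.75 t.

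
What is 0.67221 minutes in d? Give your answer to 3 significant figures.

0.000467 d

1 min = 0.000694444 d.
Then 0.67221 × 0.000694444 ≈ 0.000467 d.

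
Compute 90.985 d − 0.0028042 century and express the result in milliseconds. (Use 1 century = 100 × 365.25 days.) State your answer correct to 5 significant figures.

-9.8828 × 10^8 milliseconds

90.985 d = 7.86110 × 10^9 ms and 0.0028042 century = 8.84938 × 10^9 ms.
7.86110 × 10^9 − 8.84938 × 10^9 ≈ -9.8828 × 10^8 ms.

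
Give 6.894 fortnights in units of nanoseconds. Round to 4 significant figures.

1 fortnight = 1.20960 × 10^15 nanoseconds.
Thus 6.894 × 1.20960 × 10^15 ≈ 8.339 × 10^15 ns.

8.339 × 10^15 nanoseconds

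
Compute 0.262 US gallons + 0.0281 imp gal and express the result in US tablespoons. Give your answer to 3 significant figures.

75.7 US tablespoons

0.262 US gal = 67.0720 US tbsp and 0.0281 imp gal = 8.63915 US tbsp.
67.0720 + 8.63915 ≈ 75.7 US tbsp.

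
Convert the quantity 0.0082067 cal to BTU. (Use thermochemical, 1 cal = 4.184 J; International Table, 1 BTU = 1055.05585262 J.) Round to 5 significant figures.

3.2545 × 10^-5 BTU

1 cal = 0.00396567 BTU.
So 0.0082067 × 0.00396567 ≈ 3.2545 × 10^-5 BTU.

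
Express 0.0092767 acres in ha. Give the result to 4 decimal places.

0.0038 ha

1 acre = 0.404686 ha.
Then 0.0092767 × 0.404686 ≈ 0.0038 ha.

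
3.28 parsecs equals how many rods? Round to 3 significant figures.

1 pc = 6.13552 × 10^15 rods.
Then 3.28 × 6.13552 × 10^15 ≈ 2.01 × 10^16 rod.

2.01 × 10^16 rods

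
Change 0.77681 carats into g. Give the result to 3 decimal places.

0.155 grams

1 ct = 0.200000 grams.
So 0.77681 × 0.200000 ≈ 0.155 g.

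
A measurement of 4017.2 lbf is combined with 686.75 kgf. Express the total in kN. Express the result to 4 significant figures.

4017.2 lbf = 17.8694 kN and 686.75 kgf = 6.73472 kN.
17.8694 + 6.73472 ≈ 24.60 kN.

24.60 kN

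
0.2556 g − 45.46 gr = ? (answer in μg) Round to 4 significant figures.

0.2556 g = 255600 μg and 45.46 gr = 2.94576e+6 μg.
255600 − 2.94576e+6 ≈ -2.690e+6 μg.

-2.690e+6 μg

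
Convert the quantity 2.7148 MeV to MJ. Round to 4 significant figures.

4.350 × 10^-19 megajoules

1 megaelectronvolt = 1.60218 × 10^-19 megajoules.
Thus 2.7148 × 1.60218 × 10^-19 ≈ 4.350 × 10^-19 MJ.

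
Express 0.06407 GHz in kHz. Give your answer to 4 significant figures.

1 gigahertz = 1.00000e+6 kHz.
Then 0.06407 × 1.00000e+6 ≈ 64070 kHz.

64070 kHz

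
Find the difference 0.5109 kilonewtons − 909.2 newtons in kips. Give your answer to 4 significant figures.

-0.08954 kips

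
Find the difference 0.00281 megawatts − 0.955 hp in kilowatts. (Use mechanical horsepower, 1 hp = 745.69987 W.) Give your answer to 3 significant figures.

2.10 kilowatts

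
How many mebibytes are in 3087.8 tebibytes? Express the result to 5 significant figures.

1 TiB = 1.04858e+6 mebibytes.
Thus 3087.8 × 1.04858e+6 ≈ 3.2378e+9 MiB.

3.2378e+9 mebibytes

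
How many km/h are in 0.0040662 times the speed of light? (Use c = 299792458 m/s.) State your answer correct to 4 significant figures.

1 c = 1.07925e+9 kilometers per hour.
Then 0.0040662 × 1.07925e+9 ≈ 4.388e+6 km/h.

4.388e+6 kilometers per hour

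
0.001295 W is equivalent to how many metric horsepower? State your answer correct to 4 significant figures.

1 W = 0.00135962 PS.
Thus 0.001295 × 0.00135962 ≈ 1.761 × 10^-6 PS.

1.761 × 10^-6 PS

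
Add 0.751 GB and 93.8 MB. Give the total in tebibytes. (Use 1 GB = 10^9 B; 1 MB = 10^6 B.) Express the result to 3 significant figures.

0.000768 TiB

0.751 GB = 0.000683031 TiB and 93.8 MB = 8.53106e-5 TiB.
0.000683031 + 8.53106e-5 ≈ 0.000768 TiB.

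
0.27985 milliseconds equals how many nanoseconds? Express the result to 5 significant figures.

1 millisecond = 1.00000 × 10^6 nanoseconds.
0.27985 × 1.00000 × 10^6 ≈ 279850 ns.

279850 ns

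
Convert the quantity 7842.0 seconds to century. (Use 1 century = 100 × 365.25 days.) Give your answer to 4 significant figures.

1 s = 3.16881e-10 centuries.
Then 7842.0 × 3.16881e-10 ≈ 2.485e-6 century.

2.485e-6 century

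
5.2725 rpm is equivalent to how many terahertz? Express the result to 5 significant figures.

1 rpm = 1.66667e-14 THz.
5.2725 × 1.66667e-14 ≈ 8.7875e-14 THz.

8.7875e-14 terahertz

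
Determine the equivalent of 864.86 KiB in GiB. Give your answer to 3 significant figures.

1 KiB = 9.53674 × 10^-7 GiB.
So 864.86 × 9.53674 × 10^-7 ≈ 0.000825 GiB.

0.000825 GiB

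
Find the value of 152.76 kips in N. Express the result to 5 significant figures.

1 kip = 4448.22 newtons.
Then 152.76 × 4448.22 ≈ 679510 N.

679510 N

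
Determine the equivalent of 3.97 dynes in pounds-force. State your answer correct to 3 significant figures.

1 dyne = 2.24809 × 10^-6 pounds-force.
Thus 3.97 × 2.24809 × 10^-6 ≈ 8.92 × 10^-6 lbf.

8.92 × 10^-6 pounds-force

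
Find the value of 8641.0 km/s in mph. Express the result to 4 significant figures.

1 kilometer per second = 2236.94 mph.
Then 8641.0 × 2236.94 ≈ 1.933e+7 mph.

1.933e+7 mph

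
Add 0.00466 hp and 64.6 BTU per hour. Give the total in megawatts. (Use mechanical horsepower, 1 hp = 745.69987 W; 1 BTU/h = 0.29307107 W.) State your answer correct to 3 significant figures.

0.00466 hp = 3.47496e-6 MW and 64.6 BTU/h = 1.89324e-5 MW.
3.47496e-6 + 1.89324e-5 ≈ 2.24e-5 MW.

2.24e-5 megawatts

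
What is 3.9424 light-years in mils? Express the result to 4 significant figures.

1 ly = 3.72470e+20 mils.
Then 3.9424 × 3.72470e+20 ≈ 1.468e+21 mil.

1.468e+21 mil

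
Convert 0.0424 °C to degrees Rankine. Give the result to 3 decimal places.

°R = (°C + 273.15) × 9/5.
Applying the formula gives 491.746 °R.

491.746 °R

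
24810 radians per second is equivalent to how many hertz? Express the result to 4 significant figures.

1 rad/s = 0.159155 Hz.
Thus 24810 × 0.159155 ≈ 3949 Hz.

3949 Hz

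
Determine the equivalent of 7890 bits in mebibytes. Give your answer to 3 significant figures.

0.000941 mebibytes

1 bit = 1.19209 × 10^-7 MiB.
7890 × 1.19209 × 10^-7 ≈ 0.000941 MiB.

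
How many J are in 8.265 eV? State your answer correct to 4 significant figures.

1 electronvolt = 1.60218 × 10^-19 joules.
So 8.265 × 1.60218 × 10^-19 ≈ 1.324 × 10^-18 J.

1.324 × 10^-18 J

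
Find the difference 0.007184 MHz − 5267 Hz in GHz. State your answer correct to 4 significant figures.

0.007184 MHz = 7.18400 × 10^-6 GHz and 5267 Hz = 5.26700 × 10^-6 GHz.
7.18400 × 10^-6 − 5.26700 × 10^-6 ≈ 1.917 × 10^-6 GHz.

1.917 × 10^-6 GHz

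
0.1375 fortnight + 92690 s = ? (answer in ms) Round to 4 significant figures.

2.590e+8 milliseconds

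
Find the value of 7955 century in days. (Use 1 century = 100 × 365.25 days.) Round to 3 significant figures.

1 century = 36525.0 d.
Thus 7955 × 36525.0 ≈ 2.91 × 10^8 d.

2.91 × 10^8 days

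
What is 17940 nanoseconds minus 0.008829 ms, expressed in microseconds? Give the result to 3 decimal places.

9.111 microseconds

17940 ns = 17.9400 μs and 0.008829 ms = 8.82900 μs.
17.9400 − 8.82900 ≈ 9.111 μs.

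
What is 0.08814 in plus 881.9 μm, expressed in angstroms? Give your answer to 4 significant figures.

3.121e+7 angstroms

0.08814 in = 2.23876e+7 Å and 881.9 μm = 8.81900e+6 Å.
2.23876e+7 + 8.81900e+6 ≈ 3.121e+7 Å.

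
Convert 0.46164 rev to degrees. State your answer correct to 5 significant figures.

166.19 degrees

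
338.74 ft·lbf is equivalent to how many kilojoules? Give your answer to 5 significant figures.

0.45927 kJ

1 foot-pound = 0.00135582 kJ.
Thus 338.74 × 0.00135582 ≈ 0.45927 kJ.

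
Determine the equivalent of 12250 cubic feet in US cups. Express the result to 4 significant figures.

1 ft³ = 119.688 US cup.
Then 12250 × 119.688 ≈ 1.466 × 10^6 US cup.

1.466 × 10^6 US cup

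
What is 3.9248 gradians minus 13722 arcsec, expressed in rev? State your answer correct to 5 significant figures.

-0.00077596 rev

3.9248 grad = 0.009812000 rev and 13722 arcsec = 0.01058796 rev.
0.009812000 − 0.01058796 ≈ -0.00077596 rev.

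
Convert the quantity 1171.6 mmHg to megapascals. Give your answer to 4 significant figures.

1 millimeter of mercury = 0.000133322 MPa.
Then 1171.6 × 0.000133322 ≈ 0.1562 MPa.

0.1562 MPa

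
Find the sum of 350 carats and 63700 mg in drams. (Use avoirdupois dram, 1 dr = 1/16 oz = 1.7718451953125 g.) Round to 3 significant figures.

350 ct = 39.5068 dr and 63700 mg = 35.9512 dr.
39.5068 + 35.9512 ≈ 75.5 dr.

75.5 dr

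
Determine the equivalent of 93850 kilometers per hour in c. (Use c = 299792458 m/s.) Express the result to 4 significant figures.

1 km/h = 9.26567 × 10^-10 times the speed of light.
So 93850 × 9.26567 × 10^-10 ≈ 8.696 × 10^-5 c.

8.696 × 10^-5 c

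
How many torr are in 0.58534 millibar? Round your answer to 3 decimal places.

0.439 torr

1 millibar = 0.750062 torr.
Then 0.58534 × 0.750062 ≈ 0.439 torr.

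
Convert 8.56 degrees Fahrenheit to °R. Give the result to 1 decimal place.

468.2 °R

°R = °F + 459.67.
Applying the formula gives 468.2 °R.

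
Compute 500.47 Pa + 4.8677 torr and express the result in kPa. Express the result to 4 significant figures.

1.149 kPa

500.47 Pa = 0.500470 kPa and 4.8677 torr = 0.648973 kPa.
0.500470 + 0.648973 ≈ 1.149 kPa.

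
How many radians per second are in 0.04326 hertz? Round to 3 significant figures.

0.272 rad/s

1 hertz = 6.28319 radians per second.
Then 0.04326 × 6.28319 ≈ 0.272 rad/s.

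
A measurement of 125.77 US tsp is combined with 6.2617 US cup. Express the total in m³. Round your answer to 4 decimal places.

0.0021 m³

125.77 US tsp = 0.000619910 m³ and 6.2617 US cup = 0.00148144 m³.
0.000619910 + 0.00148144 ≈ 0.0021 m³.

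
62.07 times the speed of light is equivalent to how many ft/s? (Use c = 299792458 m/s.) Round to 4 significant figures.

6.105e+10 feet per second

1 c = 9.83571e+8 feet per second.
So 62.07 × 9.83571e+8 ≈ 6.105e+10 ft/s.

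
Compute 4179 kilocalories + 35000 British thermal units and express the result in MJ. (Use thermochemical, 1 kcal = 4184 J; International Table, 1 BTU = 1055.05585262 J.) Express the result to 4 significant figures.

54.41 MJ

4179 kcal = 17.4849 MJ and 35000 BTU = 36.9270 MJ.
17.4849 + 36.9270 ≈ 54.41 MJ.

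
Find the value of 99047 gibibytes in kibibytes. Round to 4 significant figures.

1 gibibyte = 1.04858e+6 KiB.
Thus 99047 × 1.04858e+6 ≈ 1.039e+11 KiB.

1.039e+11 KiB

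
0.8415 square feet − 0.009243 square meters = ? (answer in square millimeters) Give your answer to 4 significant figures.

68930 square millimeters

0.8415 ft² = 78177.9 mm² and 0.009243 m² = 9243.00 mm².
78177.9 − 9243.00 ≈ 68930 mm².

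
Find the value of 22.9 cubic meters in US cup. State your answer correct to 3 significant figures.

96800 US cup

1 m³ = 4226.75 US cup.
So 22.9 × 4226.75 ≈ 96800 US cup.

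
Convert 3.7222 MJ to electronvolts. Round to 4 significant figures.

1 MJ = 6.24151 × 10^24 eV.
Then 3.7222 × 6.24151 × 10^24 ≈ 2.323 × 10^25 eV.

2.323 × 10^25 electronvolts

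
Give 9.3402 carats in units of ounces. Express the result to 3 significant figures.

0.0659 ounces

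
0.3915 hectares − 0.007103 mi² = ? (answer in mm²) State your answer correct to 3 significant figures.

-1.45 × 10^10 square millimeters

0.3915 ha = 3.91500 × 10^9 mm² and 0.007103 mi² = 1.83967 × 10^10 mm².
3.91500 × 10^9 − 1.83967 × 10^10 ≈ -1.45 × 10^10 mm².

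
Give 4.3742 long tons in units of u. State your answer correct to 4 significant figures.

2.676e+30 u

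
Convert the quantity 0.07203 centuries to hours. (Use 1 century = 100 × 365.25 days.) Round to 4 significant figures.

63140 hours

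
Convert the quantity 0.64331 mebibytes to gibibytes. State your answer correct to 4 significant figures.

1 mebibyte = 0.0009765625 gibibytes.
Thus 0.64331 × 0.0009765625 ≈ 0.0006282 GiB.

0.0006282 gibibytes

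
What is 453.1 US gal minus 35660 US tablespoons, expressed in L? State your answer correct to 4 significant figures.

453.1 US gal = 1715.17 L and 35660 US tbsp = 527.296 L.
1715.17 − 527.296 ≈ 1188 L.

1188 liters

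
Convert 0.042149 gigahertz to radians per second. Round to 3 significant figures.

1 gigahertz = 6.28319e+9 rad/s.
0.042149 × 6.28319e+9 ≈ 2.65e+8 rad/s.

2.65e+8 rad/s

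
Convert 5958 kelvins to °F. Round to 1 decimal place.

10264.7 °F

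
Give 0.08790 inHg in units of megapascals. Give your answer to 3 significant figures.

1 inHg = 0.00338639 MPa.
0.08790 × 0.00338639 ≈ 0.000298 MPa.

0.000298 megapascals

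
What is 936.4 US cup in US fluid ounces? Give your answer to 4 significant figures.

7491 US fl oz

1 US cup = 8.00000 US fl oz.
Then 936.4 × 8.00000 ≈ 7491 US fl oz.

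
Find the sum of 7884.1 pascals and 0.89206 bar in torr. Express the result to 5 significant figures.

728.24 torr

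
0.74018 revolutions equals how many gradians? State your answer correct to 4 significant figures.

1 revolution = 400.000 grad.
Thus 0.74018 × 400.000 ≈ 296.1 grad.

296.1 gradians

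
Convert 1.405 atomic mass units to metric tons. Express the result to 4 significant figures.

1 u = 1.66054 × 10^-30 metric tons.
So 1.405 × 1.66054 × 10^-30 ≈ 2.333 × 10^-30 t.

2.333 × 10^-30 metric tons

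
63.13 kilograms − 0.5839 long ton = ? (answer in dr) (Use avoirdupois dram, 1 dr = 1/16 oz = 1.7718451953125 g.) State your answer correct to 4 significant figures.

63.13 kg = 35629.5 dr and 0.5839 long ton = 334832 dr.
35629.5 − 334832 ≈ -299200 dr.

-299200 dr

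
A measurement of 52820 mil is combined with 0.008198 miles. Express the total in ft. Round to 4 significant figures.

47.69 ft

52820 mil = 4.40167 ft and 0.008198 mi = 43.2854 ft.
4.40167 + 43.2854 ≈ 47.69 ft.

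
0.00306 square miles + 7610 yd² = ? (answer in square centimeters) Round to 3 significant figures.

1.43e+8 cm²

0.00306 mi² = 7.92536e+7 cm² and 7610 yd² = 6.36293e+7 cm².
7.92536e+7 + 6.36293e+7 ≈ 1.43e+8 cm².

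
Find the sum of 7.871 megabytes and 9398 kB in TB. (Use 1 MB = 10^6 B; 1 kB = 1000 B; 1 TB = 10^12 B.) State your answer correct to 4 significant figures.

1.727 × 10^-5 terabytes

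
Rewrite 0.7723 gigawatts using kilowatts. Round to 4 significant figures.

772300 kW

1 gigawatt = 1.00000 × 10^6 kilowatts.
Thus 0.7723 × 1.00000 × 10^6 ≈ 772300 kW.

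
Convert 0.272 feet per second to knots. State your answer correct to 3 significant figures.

1 foot per second = 0.592484 kn.
0.272 × 0.592484 ≈ 0.161 kn.

0.161 knots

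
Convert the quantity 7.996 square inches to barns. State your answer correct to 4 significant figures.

5.159e+25 barns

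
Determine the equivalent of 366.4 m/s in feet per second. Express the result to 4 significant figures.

1 m/s = 3.28084 ft/s.
Thus 366.4 × 3.28084 ≈ 1202 ft/s.

1202 feet per second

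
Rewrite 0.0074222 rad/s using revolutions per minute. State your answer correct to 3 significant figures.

0.0709 rpm

1 rad/s = 9.54930 rpm.
0.0074222 × 9.54930 ≈ 0.0709 rpm.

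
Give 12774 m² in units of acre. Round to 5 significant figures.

3.1565 acres

1 m² = 0.000247105 acre.
12774 × 0.000247105 ≈ 3.1565 acre.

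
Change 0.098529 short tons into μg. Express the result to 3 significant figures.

1 short ton = 9.07185 × 10^11 micrograms.
Then 0.098529 × 9.07185 × 10^11 ≈ 8.94 × 10^10 μg.

8.94 × 10^10 μg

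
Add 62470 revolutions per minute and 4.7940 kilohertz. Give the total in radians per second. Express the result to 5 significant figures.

36663 rad/s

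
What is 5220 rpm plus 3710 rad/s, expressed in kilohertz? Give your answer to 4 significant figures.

5220 rpm = 0.0870000 kHz and 3710 rad/s = 0.590465 kHz.
0.0870000 + 0.590465 ≈ 0.6775 kHz.

0.6775 kilohertz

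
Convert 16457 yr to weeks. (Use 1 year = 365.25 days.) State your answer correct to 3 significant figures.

1 yr = 52.1786 wk.
So 16457 × 52.1786 ≈ 859000 wk.

859000 wk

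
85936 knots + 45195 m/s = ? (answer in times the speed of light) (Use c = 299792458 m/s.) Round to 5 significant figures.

85936 kn = 0.000147466 c and 45195 m/s = 0.000150754 c.
0.000147466 + 0.000150754 ≈ 0.00029822 c.

0.00029822 c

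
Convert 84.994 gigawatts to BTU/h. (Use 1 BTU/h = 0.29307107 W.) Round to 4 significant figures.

1 GW = 3.41214e+9 BTU per hour.
84.994 × 3.41214e+9 ≈ 2.900e+11 BTU/h.

2.900e+11 BTU/h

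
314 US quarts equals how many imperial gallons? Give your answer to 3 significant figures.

1 US quart = 0.208169 imp gal.
Thus 314 × 0.208169 ≈ 65.4 imp gal.

65.4 imperial gallons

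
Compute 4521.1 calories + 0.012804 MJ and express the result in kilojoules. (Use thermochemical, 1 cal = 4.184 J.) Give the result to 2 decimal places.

4521.1 cal = 18.9163 kJ and 0.012804 MJ = 12.8040 kJ.
18.9163 + 12.8040 ≈ 31.72 kJ.

31.72 kJ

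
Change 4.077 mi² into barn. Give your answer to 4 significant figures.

1 mi² = 2.58999 × 10^34 barns.
Then 4.077 × 2.58999 × 10^34 ≈ 1.056 × 10^35 barn.

1.056 × 10^35 barn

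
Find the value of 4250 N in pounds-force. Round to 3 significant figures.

955 lbf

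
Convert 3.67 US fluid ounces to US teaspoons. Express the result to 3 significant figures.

1 US fl oz = 6.00000 US tsp.
3.67 × 6.00000 ≈ 22.0 US tsp.

22.0 US tsp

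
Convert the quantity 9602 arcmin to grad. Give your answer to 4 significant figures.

1 arcminute = 0.0185185 gradians.
Then 9602 × 0.0185185 ≈ 177.8 grad.

177.8 gradians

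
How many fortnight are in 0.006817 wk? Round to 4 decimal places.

1 week = 0.500000 fortnights.
So 0.006817 × 0.500000 ≈ 0.0034 fortnight.

0.0034 fortnight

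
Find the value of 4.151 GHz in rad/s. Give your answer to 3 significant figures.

2.61e+10 rad/s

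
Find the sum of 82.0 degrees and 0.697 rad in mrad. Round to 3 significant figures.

82.0 ° = 1431.17 mrad and 0.697 rad = 697.000 mrad.
1431.17 + 697.000 ≈ 2130 mrad.

2130 mrad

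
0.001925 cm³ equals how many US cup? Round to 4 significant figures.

1 cubic centimeter = 0.00422675 US cup.
Thus 0.001925 × 0.00422675 ≈ 8.136e-6 US cup.

8.136e-6 US cup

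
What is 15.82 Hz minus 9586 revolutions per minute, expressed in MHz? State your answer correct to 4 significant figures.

-0.0001439 MHz

15.82 Hz = 1.58200 × 10^-5 MHz and 9586 rpm = 0.000159767 MHz.
1.58200 × 10^-5 − 0.000159767 ≈ -0.0001439 MHz.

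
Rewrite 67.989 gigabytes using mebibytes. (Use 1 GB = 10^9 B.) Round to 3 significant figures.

1 GB = 953.674 MiB.
Thus 67.989 × 953.674 ≈ 64800 MiB.

64800 MiB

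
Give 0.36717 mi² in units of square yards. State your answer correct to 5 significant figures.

1 mi² = 3.09760e+6 square yards.
Thus 0.36717 × 3.09760e+6 ≈ 1.1373e+6 yd².

1.1373e+6 yd²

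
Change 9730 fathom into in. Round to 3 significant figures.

1 fathom = 72.0000 in.
9730 × 72.0000 ≈ 701000 in.

701000 in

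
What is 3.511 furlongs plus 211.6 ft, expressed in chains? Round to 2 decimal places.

3.511 furlong = 35.1100 chain and 211.6 ft = 3.20606 chain.
35.1100 + 3.20606 ≈ 38.32 chain.

38.32 chain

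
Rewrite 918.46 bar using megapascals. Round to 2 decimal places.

1 bar = 0.100000 megapascals.
So 918.46 × 0.100000 ≈ 91.85 MPa.

91.85 MPa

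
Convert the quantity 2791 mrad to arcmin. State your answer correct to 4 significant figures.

9595 arcmin

1 milliradian = 3.43775 arcmin.
Then 2791 × 3.43775 ≈ 9595 arcmin.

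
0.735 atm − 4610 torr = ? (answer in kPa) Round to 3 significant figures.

-540 kPa

0.735 atm = 74.4739 kPa and 4610 torr = 614.616 kPa.
74.4739 − 614.616 ≈ -540 kPa.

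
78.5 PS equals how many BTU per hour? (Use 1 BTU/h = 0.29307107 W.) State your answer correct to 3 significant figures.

1 metric horsepower = 2509.63 BTU per hour.
So 78.5 × 2509.63 ≈ 197000 BTU/h.

197000 BTU per hour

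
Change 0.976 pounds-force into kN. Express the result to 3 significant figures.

0.00434 kN

1 pound-force = 0.00444822 kN.
0.976 × 0.00444822 ≈ 0.00434 kN.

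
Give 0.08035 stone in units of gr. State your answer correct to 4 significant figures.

7874 gr

1 stone = 98000.0 grains.
0.08035 × 98000.0 ≈ 7874 gr.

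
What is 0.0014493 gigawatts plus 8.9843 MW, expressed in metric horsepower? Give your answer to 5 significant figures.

0.0014493 GW = 1970.50 PS and 8.9843 MW = 12215.2 PS.
1970.50 + 12215.2 ≈ 14186 PS.

14186 metric horsepower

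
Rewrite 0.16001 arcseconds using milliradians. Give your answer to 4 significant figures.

1 arcsecond = 0.00484814 milliradians.
Then 0.16001 × 0.00484814 ≈ 0.0007758 mrad.

0.0007758 milliradians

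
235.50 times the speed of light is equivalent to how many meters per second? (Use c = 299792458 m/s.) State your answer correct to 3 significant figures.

1 c = 2.99792 × 10^8 m/s.
235.50 × 2.99792 × 10^8 ≈ 7.06 × 10^10 m/s.

7.06 × 10^10 m/s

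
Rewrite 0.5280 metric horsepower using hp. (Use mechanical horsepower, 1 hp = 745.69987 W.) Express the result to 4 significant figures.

0.5208 horsepower

1 metric horsepower = 0.986320 horsepower.
Then 0.5280 × 0.986320 ≈ 0.5208 hp.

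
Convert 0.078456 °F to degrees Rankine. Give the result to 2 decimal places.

459.75 °R

°R = °F + 459.67.
Applying the formula gives 459.75 °R.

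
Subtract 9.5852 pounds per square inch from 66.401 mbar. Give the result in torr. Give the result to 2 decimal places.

66.401 mbar = 49.8048 torr and 9.5852 psi = 495.698 torr.
49.8048 − 495.698 ≈ -445.89 torr.

-445.89 torr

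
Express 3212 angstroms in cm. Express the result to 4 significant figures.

1 angstrom = 1.00000 × 10^-8 cm.
Then 3212 × 1.00000 × 10^-8 ≈ 3.212 × 10^-5 cm.

3.212 × 10^-5 cm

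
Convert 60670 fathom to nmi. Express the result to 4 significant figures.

1 fathom = 0.000987473 nmi.
Thus 60670 × 0.000987473 ≈ 59.91 nmi.

59.91 nautical miles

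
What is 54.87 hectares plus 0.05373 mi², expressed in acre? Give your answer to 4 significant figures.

54.87 ha = 135.587 acre and 0.05373 mi² = 34.3872 acre.
135.587 + 34.3872 ≈ 170.0 acre.

170.0 acre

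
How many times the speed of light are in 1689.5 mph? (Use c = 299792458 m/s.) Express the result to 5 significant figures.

2.5193 × 10^-6 times the speed of light

1 mph = 1.49116 × 10^-9 times the speed of light.
Thus 1689.5 × 1.49116 × 10^-9 ≈ 2.5193 × 10^-6 c.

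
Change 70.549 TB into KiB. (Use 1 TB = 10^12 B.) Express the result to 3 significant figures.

1 TB = 9.765625 × 10^8 KiB.
Thus 70.549 × 9.765625 × 10^8 ≈ 6.89 × 10^10 KiB.

6.89 × 10^10 KiB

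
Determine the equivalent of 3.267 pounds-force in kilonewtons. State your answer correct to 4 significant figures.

1 lbf = 0.00444822 kN.
Thus 3.267 × 0.00444822 ≈ 0.01453 kN.

0.01453 kilonewtons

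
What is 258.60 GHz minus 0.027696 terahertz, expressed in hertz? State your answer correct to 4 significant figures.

258.60 GHz = 2.58600e+11 Hz and 0.027696 THz = 2.76960e+10 Hz.
2.58600e+11 − 2.76960e+10 ≈ 2.309e+11 Hz.

2.309e+11 hertz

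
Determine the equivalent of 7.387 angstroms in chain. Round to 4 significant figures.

3.672e-11 chain

1 Å = 4.97097e-12 chain.
7.387 × 4.97097e-12 ≈ 3.672e-11 chain.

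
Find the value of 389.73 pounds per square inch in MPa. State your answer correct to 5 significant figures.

1 psi = 0.00689476 megapascals.
Thus 389.73 × 0.00689476 ≈ 2.6871 MPa.

2.6871 megapascals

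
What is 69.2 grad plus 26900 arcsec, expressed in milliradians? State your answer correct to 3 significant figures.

1220 mrad

69.2 grad = 1086.99 mrad and 26900 arcsec = 130.415 mrad.
1086.99 + 130.415 ≈ 1220 mrad.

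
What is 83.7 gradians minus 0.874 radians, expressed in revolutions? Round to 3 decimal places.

0.070 rev

83.7 grad = 0.209250 rev and 0.874 rad = 0.139101 rev.
0.209250 − 0.139101 ≈ 0.070 rev.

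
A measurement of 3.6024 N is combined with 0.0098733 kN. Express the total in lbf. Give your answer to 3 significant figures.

3.6024 N = 0.809852 lbf and 0.0098733 kN = 2.21961 lbf.
0.809852 + 2.21961 ≈ 3.03 lbf.

3.03 lbf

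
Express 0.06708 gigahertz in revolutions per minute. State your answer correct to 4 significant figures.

4.025 × 10^9 rpm

1 GHz = 6.00000 × 10^10 rpm.
0.06708 × 6.00000 × 10^10 ≈ 4.025 × 10^9 rpm.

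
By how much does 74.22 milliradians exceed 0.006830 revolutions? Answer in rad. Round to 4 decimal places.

0.0313 radians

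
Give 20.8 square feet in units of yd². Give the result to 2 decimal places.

2.31 yd²

1 square foot = 0.111111 square yards.
So 20.8 × 0.111111 ≈ 2.31 yd².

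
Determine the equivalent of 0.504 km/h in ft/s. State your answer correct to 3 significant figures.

0.459 ft/s

1 km/h = 0.911344 ft/s.
0.504 × 0.911344 ≈ 0.459 ft/s.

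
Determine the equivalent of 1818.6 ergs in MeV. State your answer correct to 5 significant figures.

1.1351 × 10^9 MeV

1 erg = 624151 MeV.
1818.6 × 624151 ≈ 1.1351 × 10^9 MeV.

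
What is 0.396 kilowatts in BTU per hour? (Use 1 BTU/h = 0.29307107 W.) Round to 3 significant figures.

1350 BTU/h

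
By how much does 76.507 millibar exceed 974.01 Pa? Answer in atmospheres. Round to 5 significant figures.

76.507 mbar = 0.0755065 atm and 974.01 Pa = 0.00961273 atm.
0.0755065 − 0.00961273 ≈ 0.065894 atm.

0.065894 atm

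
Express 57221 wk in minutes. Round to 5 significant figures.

1 week = 10080.0 min.
Thus 57221 × 10080.0 ≈ 5.7679 × 10^8 min.

5.7679 × 10^8 minutes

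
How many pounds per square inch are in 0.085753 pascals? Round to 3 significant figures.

1.24 × 10^-5 psi

1 pascal = 0.000145038 pounds per square inch.
0.085753 × 0.000145038 ≈ 1.24 × 10^-5 psi.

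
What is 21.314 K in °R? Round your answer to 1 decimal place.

38.4 °R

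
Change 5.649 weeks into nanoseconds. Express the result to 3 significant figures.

3.42 × 10^15 ns

1 week = 6.04800 × 10^14 nanoseconds.
5.649 × 6.04800 × 10^14 ≈ 3.42 × 10^15 ns.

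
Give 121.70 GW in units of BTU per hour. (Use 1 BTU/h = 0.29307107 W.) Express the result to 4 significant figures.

4.153 × 10^11 BTU/h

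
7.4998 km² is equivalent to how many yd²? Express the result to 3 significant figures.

1 km² = 1.19599 × 10^6 yd².
Thus 7.4998 × 1.19599 × 10^6 ≈ 8.97 × 10^6 yd².

8.97 × 10^6 square yards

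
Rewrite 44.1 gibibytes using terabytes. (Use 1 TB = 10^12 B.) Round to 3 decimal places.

1 GiB = 0.00107374 TB.
So 44.1 × 0.00107374 ≈ 0.047 TB.

0.047 TB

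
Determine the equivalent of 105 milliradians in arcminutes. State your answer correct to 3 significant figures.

361 arcmin

1 mrad = 3.43775 arcminutes.
Thus 105 × 3.43775 ≈ 361 arcmin.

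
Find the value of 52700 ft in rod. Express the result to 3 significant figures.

1 foot = 0.0606061 rod.
52700 × 0.0606061 ≈ 3190 rod.

3190 rod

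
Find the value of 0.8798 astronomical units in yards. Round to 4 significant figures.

1.439 × 10^11 yards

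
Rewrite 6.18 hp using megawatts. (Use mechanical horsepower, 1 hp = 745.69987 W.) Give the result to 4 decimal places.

0.0046 MW

1 hp = 0.000745700 MW.
Thus 6.18 × 0.000745700 ≈ 0.0046 MW.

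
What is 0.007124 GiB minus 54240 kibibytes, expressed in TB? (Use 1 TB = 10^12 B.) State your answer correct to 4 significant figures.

0.007124 GiB = 7.64934e-6 TB and 54240 KiB = 5.55418e-5 TB.
7.64934e-6 − 5.55418e-5 ≈ -4.789e-5 TB.

-4.789e-5 terabytes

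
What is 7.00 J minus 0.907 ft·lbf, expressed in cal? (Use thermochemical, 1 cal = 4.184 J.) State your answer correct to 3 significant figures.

1.38 calories

7.00 J = 1.67304 cal and 0.907 ft·lbf = 0.293912 cal.
1.67304 − 0.293912 ≈ 1.38 cal.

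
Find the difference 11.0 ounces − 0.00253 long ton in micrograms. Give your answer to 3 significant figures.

11.0 oz = 3.11845 × 10^8 μg and 0.00253 long ton = 2.57060 × 10^9 μg.
3.11845 × 10^8 − 2.57060 × 10^9 ≈ -2.26 × 10^9 μg.

-2.26 × 10^9 μg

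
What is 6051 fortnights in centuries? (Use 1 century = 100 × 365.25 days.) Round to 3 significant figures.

1 fortnight = 0.000383299 century.
Thus 6051 × 0.000383299 ≈ 2.32 century.

2.32 century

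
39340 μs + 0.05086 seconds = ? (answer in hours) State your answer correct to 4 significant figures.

39340 μs = 1.09278 × 10^-5 h and 0.05086 s = 1.41278 × 10^-5 h.
1.09278 × 10^-5 + 1.41278 × 10^-5 ≈ 2.506 × 10^-5 h.

2.506 × 10^-5 h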